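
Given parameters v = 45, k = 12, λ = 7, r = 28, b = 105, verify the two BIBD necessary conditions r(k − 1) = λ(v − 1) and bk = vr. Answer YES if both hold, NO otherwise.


Condition (i): r(k − 1) = 28·11 = 308; λ(v − 1) = 7·44 = 308. Match? YES.
Condition (ii): bk = 105·12 = 1260; vr = 45·28 = 1260. Match? YES.
Both conditions hold? YES.

YES


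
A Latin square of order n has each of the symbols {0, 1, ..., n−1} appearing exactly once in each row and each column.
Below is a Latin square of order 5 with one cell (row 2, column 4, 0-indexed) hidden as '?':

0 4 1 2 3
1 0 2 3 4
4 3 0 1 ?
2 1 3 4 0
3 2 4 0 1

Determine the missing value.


Row 2 contains symbols [0, 1, 3, 4] — missing [2].
Column 4 contains symbols [0, 1, 3, 4] — missing [2].
The missing symbol must appear in both missing sets; intersection = [2].
Therefore the hidden value is 2.

Missing value = 2.


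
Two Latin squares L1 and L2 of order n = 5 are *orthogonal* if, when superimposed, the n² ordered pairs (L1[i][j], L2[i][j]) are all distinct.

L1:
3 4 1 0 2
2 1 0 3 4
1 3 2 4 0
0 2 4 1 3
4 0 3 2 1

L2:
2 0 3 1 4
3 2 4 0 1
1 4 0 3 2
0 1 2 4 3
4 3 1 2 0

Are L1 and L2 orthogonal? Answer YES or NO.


Form the n² = 25 superimposed pairs (L1[i][j], L2[i][j]), row by row (rows and columns indexed from 0):
row 0: (3,2) (4,0) (1,3) (0,1) (2,4)
row 1: (2,3) (1,2) (0,4) (3,0) (4,1)
row 2: (1,1) (3,4) (2,0) (4,3) (0,2)
row 3: (0,0) (2,1) (4,2) (1,4) (3,3)
row 4: (4,4) (0,3) (3,1) (2,2) (1,0)
Orthogonality requires all 25 pairs distinct.
Check by first coordinate: for each symbol s of L1, list the L2 entries in the n cells where L1 = s; they must all differ.
  L1 = 0: L2 entries (in reading order) 1, 4, 2, 0, 3 — all 5 distinct ✓
  L1 = 1: L2 entries (in reading order) 3, 2, 1, 4, 0 — all 5 distinct ✓
  L1 = 2: L2 entries (in reading order) 4, 3, 0, 1, 2 — all 5 distinct ✓
  L1 = 3: L2 entries (in reading order) 2, 0, 4, 3, 1 — all 5 distinct ✓
  L1 = 4: L2 entries (in reading order) 0, 1, 3, 2, 4 — all 5 distinct ✓
Every symbol of L1 meets every symbol of L2 exactly once, so all 25 pairs are distinct (25 of 25).
Conclusion: YES.

YES


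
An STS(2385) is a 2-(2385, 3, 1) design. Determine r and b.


An STS(v) is a 2-(v, 3, 1) BIBD: block size k = 3, λ = 1.
Replication: r(k − 1) = λ(v − 1) ⇒ r·2 = 2385 − 1 = 2384 ⇒ r = 1192.
Block count: b = v(v − 1)/6 = 2385·2384/6 = 5685840/6 = 947640.

r = 1192, b = 947640.


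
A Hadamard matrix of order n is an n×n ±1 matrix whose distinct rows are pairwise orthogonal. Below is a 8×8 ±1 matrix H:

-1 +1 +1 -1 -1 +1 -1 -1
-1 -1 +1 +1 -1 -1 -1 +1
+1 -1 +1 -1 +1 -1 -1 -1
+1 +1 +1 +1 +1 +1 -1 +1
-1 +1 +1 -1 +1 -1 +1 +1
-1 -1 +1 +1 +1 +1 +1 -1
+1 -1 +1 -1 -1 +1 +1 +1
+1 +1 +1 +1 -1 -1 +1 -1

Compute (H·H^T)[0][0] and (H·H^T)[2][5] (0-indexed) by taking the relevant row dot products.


Row 0 of H: [-1, 1, 1, -1, -1, 1, -1, -1].
Row 2 of H: [1, -1, 1, -1, 1, -1, -1, -1].
Row 5 of H: [-1, -1, 1, 1, 1, 1, 1, -1].
(H·H^T)[0][0] = Σ_j H[0][j]·H[0][j] = (-1)² + (1)² + (1)² + (-1)² + (-1)² + (1)² + (-1)² + (-1)² = 1 + 1 + 1 + 1 + 1 + 1 + 1 + 1 = 8.
(H·H^T)[2][5] = Σ_j H[2][j]·H[5][j] = (1)·(-1) + (-1)·(-1) + (1)·(1) + (-1)·(1) + (1)·(1) + (-1)·(1) + (-1)·(1) + (-1)·(-1) = -1 + 1 + 1 + -1 + 1 + -1 + -1 + 1 = 0.
So rows 2 and 5 are orthogonal; the diagonal entry equals n = 8.

(0,0) entry = 8; (2,5) entry = 0.


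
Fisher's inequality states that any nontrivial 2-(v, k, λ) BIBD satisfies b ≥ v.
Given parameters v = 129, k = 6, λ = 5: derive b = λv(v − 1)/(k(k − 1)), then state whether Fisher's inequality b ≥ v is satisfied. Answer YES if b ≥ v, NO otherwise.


b = λv(v − 1)/(k(k − 1)) = 5·129·128/(6·5) = 82560/30 = 2752.
Compare with v = 129: b ≥ v, so Fisher's inequality holds.

YES


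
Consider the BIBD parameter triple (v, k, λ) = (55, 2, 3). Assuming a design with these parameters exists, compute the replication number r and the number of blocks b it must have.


Any 2-(v, k, λ) BIBD satisfies two necessary conditions:
  (i)  Each point sits in r blocks, and counting incidences through any fixed point gives r(k − 1) = λ(v − 1), so r = λ(v − 1)/(k − 1).
  (ii) Total incidences bk = vr, so b = vr/k.
Step 1: r = λ(v − 1)/(k − 1) = 3·(55 − 1)/(2 − 1) = 3·54/1 = 162/1 = 162.
Step 2: b = vr/k = 55·162/2 = 8910/2 = 4455.
Check integrality: r = 162 ∈ Z ✓, b = 4455 ∈ Z ✓.
(These identities are necessary conditions: they determine r and b for any design with these parameters, but do not by themselves prove that one exists.)

r = 162, b = 4455.


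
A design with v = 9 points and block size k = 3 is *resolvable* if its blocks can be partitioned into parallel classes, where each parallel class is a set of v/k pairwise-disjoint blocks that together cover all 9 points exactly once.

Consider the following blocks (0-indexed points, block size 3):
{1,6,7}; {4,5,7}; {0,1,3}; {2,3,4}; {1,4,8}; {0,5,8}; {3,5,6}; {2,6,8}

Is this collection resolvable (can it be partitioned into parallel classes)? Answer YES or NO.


v = 9, block size k = 3, number of blocks = 8.
For resolvability, blocks must partition into parallel classes of size v/k = 3.
Total blocks must therefore be a multiple of 3: 8 = 3·2 + 2 ⇒ not divisible ✗.
Resolvable? NO.

NO


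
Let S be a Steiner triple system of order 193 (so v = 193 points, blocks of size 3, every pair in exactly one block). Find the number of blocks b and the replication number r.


An STS(v) is a 2-(v, 3, 1) BIBD: block size k = 3, λ = 1.
Replication: r(k − 1) = λ(v − 1) ⇒ r·2 = 193 − 1 = 192 ⇒ r = 96.
Block count: b = v(v − 1)/6 = 193·192/6 = 37056/6 = 6176.
(Check via bk = vr: 6176·3 = 18528 = 193·96 = 18528 ✓.)

r = 96, b = 6176.


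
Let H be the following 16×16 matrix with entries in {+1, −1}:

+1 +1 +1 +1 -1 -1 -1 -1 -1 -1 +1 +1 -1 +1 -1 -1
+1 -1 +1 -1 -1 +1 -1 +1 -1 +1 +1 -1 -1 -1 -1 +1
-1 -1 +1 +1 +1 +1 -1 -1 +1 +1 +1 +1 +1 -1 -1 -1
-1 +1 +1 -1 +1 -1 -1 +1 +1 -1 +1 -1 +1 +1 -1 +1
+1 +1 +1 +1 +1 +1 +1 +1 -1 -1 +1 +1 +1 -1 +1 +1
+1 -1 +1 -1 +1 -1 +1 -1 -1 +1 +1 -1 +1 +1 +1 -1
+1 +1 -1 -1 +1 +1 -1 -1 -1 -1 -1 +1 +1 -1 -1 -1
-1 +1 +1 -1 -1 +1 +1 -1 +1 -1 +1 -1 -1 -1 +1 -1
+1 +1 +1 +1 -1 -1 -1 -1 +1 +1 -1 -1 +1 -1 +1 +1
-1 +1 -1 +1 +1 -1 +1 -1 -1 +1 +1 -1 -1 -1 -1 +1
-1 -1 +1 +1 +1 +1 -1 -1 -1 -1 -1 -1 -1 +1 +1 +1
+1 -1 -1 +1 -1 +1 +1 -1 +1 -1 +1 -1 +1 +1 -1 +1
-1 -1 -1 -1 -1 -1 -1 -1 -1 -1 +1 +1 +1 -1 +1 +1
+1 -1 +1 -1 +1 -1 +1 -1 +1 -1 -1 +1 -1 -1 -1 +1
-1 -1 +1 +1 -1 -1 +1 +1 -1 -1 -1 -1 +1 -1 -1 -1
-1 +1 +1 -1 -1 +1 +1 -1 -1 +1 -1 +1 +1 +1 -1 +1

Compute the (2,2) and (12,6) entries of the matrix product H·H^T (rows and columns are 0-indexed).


Row 2 of H: [-1, -1, 1, 1, 1, 1, -1, -1, 1, 1, 1, 1, 1, -1, -1, -1].
Row 6 of H: [1, 1, -1, -1, 1, 1, -1, -1, -1, -1, -1, 1, 1, -1, -1, -1].
Row 12 of H: [-1, -1, -1, -1, -1, -1, -1, -1, -1, -1, 1, 1, 1, -1, 1, 1].
(H·H^T)[2][2] = Σ_j H[2][j]·H[2][j] = (-1)² + (-1)² + (1)² + (1)² + (1)² + (1)² + (-1)² + (-1)² + (1)² + (1)² + (1)² + (1)² + (1)² + (-1)² + (-1)² + (-1)² = 1 + 1 + 1 + 1 + 1 + 1 + 1 + 1 + 1 + 1 + 1 + 1 + 1 + 1 + 1 + 1 = 16.
(H·H^T)[12][6] = Σ_j H[12][j]·H[6][j] = (-1)·(1) + (-1)·(1) + (-1)·(-1) + (-1)·(-1) + (-1)·(1) + (-1)·(1) + (-1)·(-1) + (-1)·(-1) + (-1)·(-1) + (-1)·(-1) + (1)·(-1) + (1)·(1) + (1)·(1) + (-1)·(-1) + (1)·(-1) + (1)·(-1) = -1 + -1 + 1 + 1 + -1 + -1 + 1 + 1 + 1 + 1 + -1 + 1 + 1 + 1 + -1 + -1 = 2.
Rows 12 and 6 are not orthogonal (dot product = 2 ≠ 0), so H is not a Hadamard matrix.

(2,2) entry = 16; (12,6) entry = 2.


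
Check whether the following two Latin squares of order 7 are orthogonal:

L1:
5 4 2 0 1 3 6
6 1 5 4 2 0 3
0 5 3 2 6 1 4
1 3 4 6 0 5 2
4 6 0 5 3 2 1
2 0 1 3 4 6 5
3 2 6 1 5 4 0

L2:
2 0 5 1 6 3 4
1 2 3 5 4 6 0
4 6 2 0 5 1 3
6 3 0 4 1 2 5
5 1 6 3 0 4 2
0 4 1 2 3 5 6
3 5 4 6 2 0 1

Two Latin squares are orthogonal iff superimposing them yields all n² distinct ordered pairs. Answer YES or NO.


Form the n² = 49 superimposed pairs (L1[i][j], L2[i][j]), row by row (rows and columns indexed from 0):
row 0: (5,2) (4,0) (2,5) (0,1) (1,6) (3,3) (6,4)
row 1: (6,1) (1,2) (5,3) (4,5) (2,4) (0,6) (3,0)
row 2: (0,4) (5,6) (3,2) (2,0) (6,5) (1,1) (4,3)
row 3: (1,6) (3,3) (4,0) (6,4) (0,1) (5,2) (2,5)
row 4: (4,5) (6,1) (0,6) (5,3) (3,0) (2,4) (1,2)
row 5: (2,0) (0,4) (1,1) (3,2) (4,3) (6,5) (5,6)
row 6: (3,3) (2,5) (6,4) (1,6) (5,2) (4,0) (0,1)
Orthogonality requires all 49 pairs distinct.
But the pair (1,6) repeats: cell (0,4) has L1 = 1, L2 = 6, and cell (3,0) has L1 = 1, L2 = 6.
A repeated pair means some other pair never occurs (only 21 distinct pairs out of 49), so the squares are not orthogonal.
Conclusion: NO.

NO


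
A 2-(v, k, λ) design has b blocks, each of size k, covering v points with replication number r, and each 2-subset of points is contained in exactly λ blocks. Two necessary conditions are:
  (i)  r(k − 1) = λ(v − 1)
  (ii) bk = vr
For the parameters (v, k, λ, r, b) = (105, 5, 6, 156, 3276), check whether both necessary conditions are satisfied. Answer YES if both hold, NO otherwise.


Condition (i): r(k − 1) = 156·4 = 624; λ(v − 1) = 6·104 = 624. Match? YES.
Condition (ii): bk = 3276·5 = 16380; vr = 105·156 = 16380. Match? YES.
Both conditions hold? YES.

YES


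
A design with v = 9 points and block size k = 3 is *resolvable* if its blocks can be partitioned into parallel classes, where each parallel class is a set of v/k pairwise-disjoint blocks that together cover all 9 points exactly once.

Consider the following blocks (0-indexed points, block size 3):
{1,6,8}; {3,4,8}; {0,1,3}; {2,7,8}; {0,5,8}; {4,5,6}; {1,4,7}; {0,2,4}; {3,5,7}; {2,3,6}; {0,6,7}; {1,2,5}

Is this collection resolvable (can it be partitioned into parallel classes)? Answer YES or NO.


v = 9, block size k = 3, number of blocks = 12.
For resolvability, blocks must partition into parallel classes of size v/k = 3.
Total blocks must therefore be a multiple of 3: 12 = 3·4 + 0 ⇒ divisible ✓.
Greedy packing gives 4 candidate class(es). Each should be a full parallel class (size 3, covers all 9 points).
  Class 1 (3 blocks): {1,6,8}; {0,2,4}; {3,5,7}. Points covered: [0, 1, 2, 3, 4, 5, 6, 7, 8].
  Class 2 (3 blocks): {3,4,8}; {0,6,7}; {1,2,5}. Points covered: [0, 1, 2, 3, 4, 5, 6, 7, 8].
  Class 3 (3 blocks): {0,1,3}; {2,7,8}; {4,5,6}. Points covered: [0, 1, 2, 3, 4, 5, 6, 7, 8].
  Class 4 (3 blocks): {0,5,8}; {1,4,7}; {2,3,6}. Points covered: [0, 1, 2, 3, 4, 5, 6, 7, 8].
All classes full (size 3)? YES. All classes cover every point? YES.
Resolvable? YES.

YES


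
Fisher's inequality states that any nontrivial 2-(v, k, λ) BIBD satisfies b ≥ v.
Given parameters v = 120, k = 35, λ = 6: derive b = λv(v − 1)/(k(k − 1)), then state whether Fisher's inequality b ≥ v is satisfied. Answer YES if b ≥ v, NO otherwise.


b = λv(v − 1)/(k(k − 1)) = 6·120·119/(35·34) = 85680/1190 = 72.
Compare with v = 120: b < v, so Fisher's inequality fails.

NO


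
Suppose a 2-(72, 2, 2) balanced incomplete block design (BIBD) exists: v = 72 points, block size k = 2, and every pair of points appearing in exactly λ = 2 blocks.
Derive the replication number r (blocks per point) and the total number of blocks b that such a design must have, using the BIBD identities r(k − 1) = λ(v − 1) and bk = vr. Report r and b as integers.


Any 2-(v, k, λ) BIBD satisfies two necessary conditions:
  (i)  Each point sits in r blocks, and counting incidences through any fixed point gives r(k − 1) = λ(v − 1), so r = λ(v − 1)/(k − 1).
  (ii) Total incidences bk = vr, so b = vr/k.
Step 1: r = λ(v − 1)/(k − 1) = 2·(72 − 1)/(2 − 1) = 2·71/1 = 142/1 = 142.
Step 2: b = vr/k = 72·142/2 = 10224/2 = 5112.
Check integrality: r = 142 ∈ Z ✓, b = 5112 ∈ Z ✓.
(These identities are necessary conditions: they determine r and b for any design with these parameters, but do not by themselves prove that one exists.)

r = 142, b = 5112.


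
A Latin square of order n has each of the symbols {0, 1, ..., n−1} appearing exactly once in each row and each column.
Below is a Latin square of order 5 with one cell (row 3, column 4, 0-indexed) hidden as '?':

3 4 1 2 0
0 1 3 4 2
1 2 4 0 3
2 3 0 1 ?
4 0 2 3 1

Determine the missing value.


Row 3 contains symbols [0, 1, 2, 3] — missing [4].
Column 4 contains symbols [0, 1, 2, 3] — missing [4].
The missing symbol must appear in both missing sets; intersection = [4].
Therefore the hidden value is 4.

Missing value = 4.


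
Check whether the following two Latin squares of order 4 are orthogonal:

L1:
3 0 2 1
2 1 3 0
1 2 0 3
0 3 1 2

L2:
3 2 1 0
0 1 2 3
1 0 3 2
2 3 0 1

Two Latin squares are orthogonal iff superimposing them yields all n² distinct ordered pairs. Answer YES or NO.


Form the n² = 16 superimposed pairs (L1[i][j], L2[i][j]), row by row (rows and columns indexed from 0):
row 0: (3,3) (0,2) (2,1) (1,0)
row 1: (2,0) (1,1) (3,2) (0,3)
row 2: (1,1) (2,0) (0,3) (3,2)
row 3: (0,2) (3,3) (1,0) (2,1)
Orthogonality requires all 16 pairs distinct.
But the pair (1,1) repeats: cell (1,1) has L1 = 1, L2 = 1, and cell (2,0) has L1 = 1, L2 = 1.
A repeated pair means some other pair never occurs (only 8 distinct pairs out of 16), so the squares are not orthogonal.
Conclusion: NO.

NO


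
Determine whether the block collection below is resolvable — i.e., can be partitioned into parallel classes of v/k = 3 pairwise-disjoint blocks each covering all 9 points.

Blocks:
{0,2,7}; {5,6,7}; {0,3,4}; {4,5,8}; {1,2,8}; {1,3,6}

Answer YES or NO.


v = 9, block size k = 3, number of blocks = 6.
For resolvability, blocks must partition into parallel classes of size v/k = 3.
Total blocks must therefore be a multiple of 3: 6 = 3·2 + 0 ⇒ divisible ✓.
Greedy packing gives 2 candidate class(es). Each should be a full parallel class (size 3, covers all 9 points).
  Class 1 (3 blocks): {0,2,7}; {4,5,8}; {1,3,6}. Points covered: [0, 1, 2, 3, 4, 5, 6, 7, 8].
  Class 2 (3 blocks): {5,6,7}; {0,3,4}; {1,2,8}. Points covered: [0, 1, 2, 3, 4, 5, 6, 7, 8].
All classes full (size 3)? YES. All classes cover every point? YES.
Resolvable? YES.

YES


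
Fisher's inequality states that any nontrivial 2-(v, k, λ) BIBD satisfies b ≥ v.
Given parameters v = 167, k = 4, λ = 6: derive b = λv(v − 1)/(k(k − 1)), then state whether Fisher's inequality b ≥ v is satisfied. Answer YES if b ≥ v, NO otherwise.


b = λv(v − 1)/(k(k − 1)) = 6·167·166/(4·3) = 166332/12 = 13861.
Compare with v = 167: b ≥ v, so Fisher's inequality holds.

YES


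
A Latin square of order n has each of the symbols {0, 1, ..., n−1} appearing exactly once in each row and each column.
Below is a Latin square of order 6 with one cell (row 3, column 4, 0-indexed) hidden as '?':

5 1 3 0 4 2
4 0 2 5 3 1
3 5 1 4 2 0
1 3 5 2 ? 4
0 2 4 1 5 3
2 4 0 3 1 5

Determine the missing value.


Row 3 contains symbols [1, 2, 3, 4, 5] — missing [0].
Column 4 contains symbols [1, 2, 3, 4, 5] — missing [0].
The missing symbol must appear in both missing sets; intersection = [0].
Therefore the hidden value is 0.

Missing value = 0.


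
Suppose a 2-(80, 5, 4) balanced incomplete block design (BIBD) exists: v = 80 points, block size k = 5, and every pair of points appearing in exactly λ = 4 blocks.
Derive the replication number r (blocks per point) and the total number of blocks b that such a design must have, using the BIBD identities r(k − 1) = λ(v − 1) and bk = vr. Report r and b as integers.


Any 2-(v, k, λ) BIBD satisfies two necessary conditions:
  (i)  Each point sits in r blocks, and counting incidences through any fixed point gives r(k − 1) = λ(v − 1), so r = λ(v − 1)/(k − 1).
  (ii) Total incidences bk = vr, so b = vr/k.
Step 1: r = λ(v − 1)/(k − 1) = 4·(80 − 1)/(5 − 1) = 4·79/4 = 316/4 = 79.
Step 2: b = vr/k = 80·79/5 = 6320/5 = 1264.
Check integrality: r = 79 ∈ Z ✓, b = 1264 ∈ Z ✓.
(These identities are necessary conditions: they determine r and b for any design with these parameters, but do not by themselves prove that one exists.)

r = 79, b = 1264.


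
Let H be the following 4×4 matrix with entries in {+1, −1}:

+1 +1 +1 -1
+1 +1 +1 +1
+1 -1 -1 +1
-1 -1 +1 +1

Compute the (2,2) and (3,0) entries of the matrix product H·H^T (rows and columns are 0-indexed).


Row 0 of H: [1, 1, 1, -1].
Row 2 of H: [1, -1, -1, 1].
Row 3 of H: [-1, -1, 1, 1].
(H·H^T)[2][2] = Σ_j H[2][j]·H[2][j] = (1)² + (-1)² + (-1)² + (1)² = 1 + 1 + 1 + 1 = 4.
(H·H^T)[3][0] = Σ_j H[3][j]·H[0][j] = (-1)·(1) + (-1)·(1) + (1)·(1) + (1)·(-1) = -1 + -1 + 1 + -1 = -2.
Rows 3 and 0 are not orthogonal (dot product = -2 ≠ 0), so H is not a Hadamard matrix.

(2,2) entry = 4; (3,0) entry = -2.


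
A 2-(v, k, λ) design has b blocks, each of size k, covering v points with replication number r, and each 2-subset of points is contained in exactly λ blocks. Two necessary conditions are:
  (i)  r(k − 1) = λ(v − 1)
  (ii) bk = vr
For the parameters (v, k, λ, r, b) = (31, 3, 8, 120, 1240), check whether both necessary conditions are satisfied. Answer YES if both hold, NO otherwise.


Condition (i): r(k − 1) = 120·2 = 240; λ(v − 1) = 8·30 = 240. Match? YES.
Condition (ii): bk = 1240·3 = 3720; vr = 31·120 = 3720. Match? YES.
Both conditions hold? YES.

YES


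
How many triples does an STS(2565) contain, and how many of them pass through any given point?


An STS(v) is a 2-(v, 3, 1) BIBD: block size k = 3, λ = 1.
Replication: r(k − 1) = λ(v − 1) ⇒ r·2 = 2565 − 1 = 2564 ⇒ r = 1282.
Block count: bk = vr ⇒ b·3 = 2565·1282 = 3288330 ⇒ b = 1096110.

r = 1282, b = 1096110.


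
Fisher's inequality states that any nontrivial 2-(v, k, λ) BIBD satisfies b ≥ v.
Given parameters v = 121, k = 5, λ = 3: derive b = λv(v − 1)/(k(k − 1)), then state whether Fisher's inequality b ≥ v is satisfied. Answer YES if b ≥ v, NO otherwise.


b = λv(v − 1)/(k(k − 1)) = 3·121·120/(5·4) = 43560/20 = 2178.
Compare with v = 121: b ≥ v, so Fisher's inequality holds.

YES


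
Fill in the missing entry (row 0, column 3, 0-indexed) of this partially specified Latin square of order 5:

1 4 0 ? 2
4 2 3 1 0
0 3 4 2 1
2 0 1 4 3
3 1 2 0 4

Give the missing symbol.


Row 0 contains symbols [0, 1, 2, 4] — missing [3].
Column 3 contains symbols [0, 1, 2, 4] — missing [3].
The missing symbol must appear in both missing sets; intersection = [3].
Therefore the hidden value is 3.

Missing value = 3.


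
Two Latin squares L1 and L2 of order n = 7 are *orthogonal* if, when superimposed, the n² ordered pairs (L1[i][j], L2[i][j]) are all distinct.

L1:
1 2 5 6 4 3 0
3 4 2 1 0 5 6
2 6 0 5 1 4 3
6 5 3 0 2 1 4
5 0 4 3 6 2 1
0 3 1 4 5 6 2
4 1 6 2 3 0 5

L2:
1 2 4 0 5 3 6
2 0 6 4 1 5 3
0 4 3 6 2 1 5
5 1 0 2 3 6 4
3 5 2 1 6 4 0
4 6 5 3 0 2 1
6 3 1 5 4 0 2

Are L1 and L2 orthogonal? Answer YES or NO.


Form the n² = 49 superimposed pairs (L1[i][j], L2[i][j]), row by row (rows and columns indexed from 0):
row 0: (1,1) (2,2) (5,4) (6,0) (4,5) (3,3) (0,6)
row 1: (3,2) (4,0) (2,6) (1,4) (0,1) (5,5) (6,3)
row 2: (2,0) (6,4) (0,3) (5,6) (1,2) (4,1) (3,5)
row 3: (6,5) (5,1) (3,0) (0,2) (2,3) (1,6) (4,4)
row 4: (5,3) (0,5) (4,2) (3,1) (6,6) (2,4) (1,0)
row 5: (0,4) (3,6) (1,5) (4,3) (5,0) (6,2) (2,1)
row 6: (4,6) (1,3) (6,1) (2,5) (3,4) (0,0) (5,2)
Orthogonality requires all 49 pairs distinct.
Check by first coordinate: for each symbol s of L1, list the L2 entries in the n cells where L1 = s; they must all differ.
  L1 = 0: L2 entries (in reading order) 6, 1, 3, 2, 5, 4, 0 — all 7 distinct ✓
  L1 = 1: L2 entries (in reading order) 1, 4, 2, 6, 0, 5, 3 — all 7 distinct ✓
  L1 = 2: L2 entries (in reading order) 2, 6, 0, 3, 4, 1, 5 — all 7 distinct ✓
  L1 = 3: L2 entries (in reading order) 3, 2, 5, 0, 1, 6, 4 — all 7 distinct ✓
  L1 = 4: L2 entries (in reading order) 5, 0, 1, 4, 2, 3, 6 — all 7 distinct ✓
  L1 = 5: L2 entries (in reading order) 4, 5, 6, 1, 3, 0, 2 — all 7 distinct ✓
  L1 = 6: L2 entries (in reading order) 0, 3, 4, 5, 6, 2, 1 — all 7 distinct ✓
Every symbol of L1 meets every symbol of L2 exactly once, so all 49 pairs are distinct (49 of 49).
Conclusion: YES.

YES


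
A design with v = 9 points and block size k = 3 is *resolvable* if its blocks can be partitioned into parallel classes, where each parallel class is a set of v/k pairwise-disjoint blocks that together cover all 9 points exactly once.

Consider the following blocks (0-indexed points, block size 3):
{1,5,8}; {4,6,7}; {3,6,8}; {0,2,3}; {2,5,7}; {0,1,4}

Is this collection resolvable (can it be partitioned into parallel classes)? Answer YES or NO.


v = 9, block size k = 3, number of blocks = 6.
For resolvability, blocks must partition into parallel classes of size v/k = 3.
Total blocks must therefore be a multiple of 3: 6 = 3·2 + 0 ⇒ divisible ✓.
Greedy packing gives 2 candidate class(es). Each should be a full parallel class (size 3, covers all 9 points).
  Class 1 (3 blocks): {1,5,8}; {4,6,7}; {0,2,3}. Points covered: [0, 1, 2, 3, 4, 5, 6, 7, 8].
  Class 2 (3 blocks): {3,6,8}; {2,5,7}; {0,1,4}. Points covered: [0, 1, 2, 3, 4, 5, 6, 7, 8].
All classes full (size 3)? YES. All classes cover every point? YES.
Resolvable? YES.

YES


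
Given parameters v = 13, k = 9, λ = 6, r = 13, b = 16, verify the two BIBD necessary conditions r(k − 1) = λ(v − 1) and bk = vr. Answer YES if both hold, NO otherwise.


Condition (i): r(k − 1) = 13·8 = 104; λ(v − 1) = 6·12 = 72. Match? NO.
Condition (ii): bk = 16·9 = 144; vr = 13·13 = 169. Match? NO.
Both conditions hold? NO.

NO


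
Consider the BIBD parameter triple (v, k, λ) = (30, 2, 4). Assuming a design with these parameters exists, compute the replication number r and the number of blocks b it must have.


Any 2-(v, k, λ) BIBD satisfies two necessary conditions:
  (i)  Each point sits in r blocks, and counting incidences through any fixed point gives r(k − 1) = λ(v − 1), so r = λ(v − 1)/(k − 1).
  (ii) Total incidences bk = vr, so b = vr/k.
Step 1: r = λ(v − 1)/(k − 1) = 4·(30 − 1)/(2 − 1) = 4·29/1 = 116/1 = 116.
Step 2: b = vr/k = 30·116/2 = 3480/2 = 1740.
Check integrality: r = 116 ∈ Z ✓, b = 1740 ∈ Z ✓.
(These identities are necessary conditions: they determine r and b for any design with these parameters, but do not by themselves prove that one exists.)

r = 116, b = 1740.


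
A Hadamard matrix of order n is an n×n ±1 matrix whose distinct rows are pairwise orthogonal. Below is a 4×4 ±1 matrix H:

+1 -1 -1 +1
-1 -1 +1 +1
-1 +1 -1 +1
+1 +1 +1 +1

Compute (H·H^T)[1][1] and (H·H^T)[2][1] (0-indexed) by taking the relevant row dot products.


Row 1 of H: [-1, -1, 1, 1].
Row 2 of H: [-1, 1, -1, 1].
(H·H^T)[1][1] = Σ_j H[1][j]·H[1][j] = (-1)² + (-1)² + (1)² + (1)² = 1 + 1 + 1 + 1 = 4.
(H·H^T)[2][1] = Σ_j H[2][j]·H[1][j] = (-1)·(-1) + (1)·(-1) + (-1)·(1) + (1)·(1) = 1 + -1 + -1 + 1 = 0.
So rows 2 and 1 are orthogonal; the diagonal entry equals n = 4.

(1,1) entry = 4; (2,1) entry = 0.


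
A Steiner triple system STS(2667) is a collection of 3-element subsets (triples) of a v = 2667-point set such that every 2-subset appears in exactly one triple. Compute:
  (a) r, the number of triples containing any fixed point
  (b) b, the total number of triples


An STS(v) is a 2-(v, 3, 1) BIBD: block size k = 3, λ = 1.
Replication: r(k − 1) = λ(v − 1) ⇒ r·2 = 2667 − 1 = 2666 ⇒ r = 1333.
Block count: bk = vr ⇒ b·3 = 2667·1333 = 3555111 ⇒ b = 1185037.
(Check via b = v(v − 1)/6 = 2667·2666/6 = 7110222/6 = 1185037.)

r = 1333, b = 1185037.


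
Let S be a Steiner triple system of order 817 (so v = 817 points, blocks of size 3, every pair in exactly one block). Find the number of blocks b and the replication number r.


An STS(v) is a 2-(v, 3, 1) BIBD: block size k = 3, λ = 1.
Replication: r(k − 1) = λ(v − 1) ⇒ r·2 = 817 − 1 = 816 ⇒ r = 408.
Block count: b = v(v − 1)/6 = 817·816/6 = 666672/6 = 111112.
(Check via bk = vr: 111112·3 = 333336 = 817·408 = 333336 ✓.)

r = 408, b = 111112.


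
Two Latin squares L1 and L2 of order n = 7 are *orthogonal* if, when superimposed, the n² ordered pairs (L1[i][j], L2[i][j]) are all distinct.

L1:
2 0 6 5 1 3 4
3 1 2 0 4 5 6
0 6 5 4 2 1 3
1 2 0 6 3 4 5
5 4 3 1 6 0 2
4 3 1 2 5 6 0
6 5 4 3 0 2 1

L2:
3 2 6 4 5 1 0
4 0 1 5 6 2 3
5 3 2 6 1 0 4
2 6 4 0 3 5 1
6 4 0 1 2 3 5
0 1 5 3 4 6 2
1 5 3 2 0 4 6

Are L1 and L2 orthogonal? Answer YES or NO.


Form the n² = 49 superimposed pairs (L1[i][j], L2[i][j]), row by row (rows and columns indexed from 0):
row 0: (2,3) (0,2) (6,6) (5,4) (1,5) (3,1) (4,0)
row 1: (3,4) (1,0) (2,1) (0,5) (4,6) (5,2) (6,3)
row 2: (0,5) (6,3) (5,2) (4,6) (2,1) (1,0) (3,4)
row 3: (1,2) (2,6) (0,4) (6,0) (3,3) (4,5) (5,1)
row 4: (5,6) (4,4) (3,0) (1,1) (6,2) (0,3) (2,5)
row 5: (4,0) (3,1) (1,5) (2,3) (5,4) (6,6) (0,2)
row 6: (6,1) (5,5) (4,3) (3,2) (0,0) (2,4) (1,6)
Orthogonality requires all 49 pairs distinct.
But the pair (0,5) repeats: cell (1,3) has L1 = 0, L2 = 5, and cell (2,0) has L1 = 0, L2 = 5.
A repeated pair means some other pair never occurs (only 35 distinct pairs out of 49), so the squares are not orthogonal.
Conclusion: NO.

NO


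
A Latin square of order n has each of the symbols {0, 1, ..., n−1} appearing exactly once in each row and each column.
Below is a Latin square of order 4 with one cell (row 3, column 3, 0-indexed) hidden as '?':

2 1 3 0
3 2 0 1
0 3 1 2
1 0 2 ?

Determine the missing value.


Row 3 contains symbols [0, 1, 2] — missing [3].
Column 3 contains symbols [0, 1, 2] — missing [3].
The missing symbol must appear in both missing sets; intersection = [3].
Therefore the hidden value is 3.

Missing value = 3.


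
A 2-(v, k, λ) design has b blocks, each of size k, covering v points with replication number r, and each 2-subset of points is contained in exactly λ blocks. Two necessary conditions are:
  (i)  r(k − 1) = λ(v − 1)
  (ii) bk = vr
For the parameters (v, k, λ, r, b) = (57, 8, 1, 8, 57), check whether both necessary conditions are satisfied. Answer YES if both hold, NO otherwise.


Condition (i): r(k − 1) = 8·7 = 56; λ(v − 1) = 1·56 = 56. Match? YES.
Condition (ii): bk = 57·8 = 456; vr = 57·8 = 456. Match? YES.
Both conditions hold? YES.

YES


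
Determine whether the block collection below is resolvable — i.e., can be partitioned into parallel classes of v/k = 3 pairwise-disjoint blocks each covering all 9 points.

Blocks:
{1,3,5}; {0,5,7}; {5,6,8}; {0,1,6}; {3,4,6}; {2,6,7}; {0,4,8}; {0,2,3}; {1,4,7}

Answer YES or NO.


v = 9, block size k = 3, number of blocks = 9.
For resolvability, blocks must partition into parallel classes of size v/k = 3.
Total blocks must therefore be a multiple of 3: 9 = 3·3 + 0 ⇒ divisible ✓.
Consider block {0,5,7}. The only other block(s) in the collection disjoint from it are {3,4,6} — just 1 block(s). Any parallel class containing {0,5,7} would need 2 other blocks each disjoint from it, so no parallel class of size 3 can contain {0,5,7}.
Since every block must belong to some parallel class in a resolution, the collection cannot be partitioned into parallel classes.
Resolvable? NO.

NO


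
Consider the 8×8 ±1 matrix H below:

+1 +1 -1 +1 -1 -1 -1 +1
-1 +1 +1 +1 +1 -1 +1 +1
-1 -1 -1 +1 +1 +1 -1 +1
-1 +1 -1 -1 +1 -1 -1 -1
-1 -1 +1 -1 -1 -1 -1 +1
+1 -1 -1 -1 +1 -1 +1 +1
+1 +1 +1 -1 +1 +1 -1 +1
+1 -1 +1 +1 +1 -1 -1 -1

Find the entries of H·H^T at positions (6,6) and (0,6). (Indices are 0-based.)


Row 0 of H: [1, 1, -1, 1, -1, -1, -1, 1].
Row 6 of H: [1, 1, 1, -1, 1, 1, -1, 1].
(H·H^T)[6][6] = Σ_j H[6][j]·H[6][j] = (1)² + (1)² + (1)² + (-1)² + (1)² + (1)² + (-1)² + (1)² = 1 + 1 + 1 + 1 + 1 + 1 + 1 + 1 = 8.
(H·H^T)[0][6] = Σ_j H[0][j]·H[6][j] = (1)·(1) + (1)·(1) + (-1)·(1) + (1)·(-1) + (-1)·(1) + (-1)·(1) + (-1)·(-1) + (1)·(1) = 1 + 1 + -1 + -1 + -1 + -1 + 1 + 1 = 0.
So rows 0 and 6 are orthogonal; the diagonal entry equals n = 8.

(6,6) entry = 8; (0,6) entry = 0.


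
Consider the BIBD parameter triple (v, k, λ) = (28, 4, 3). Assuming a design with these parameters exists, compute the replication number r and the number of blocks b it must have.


Any 2-(v, k, λ) BIBD satisfies two necessary conditions:
  (i)  Each point sits in r blocks, and counting incidences through any fixed point gives r(k − 1) = λ(v − 1), so r = λ(v − 1)/(k − 1).
  (ii) Total incidences bk = vr, so b = vr/k.
Step 1: r = λ(v − 1)/(k − 1) = 3·(28 − 1)/(4 − 1) = 3·27/3 = 81/3 = 27.
Step 2: b = vr/k = 28·27/4 = 756/4 = 189.
Check integrality: r = 27 ∈ Z ✓, b = 189 ∈ Z ✓.
(These identities are necessary conditions: they determine r and b for any design with these parameters, but do not by themselves prove that one exists.)

r = 27, b = 189.


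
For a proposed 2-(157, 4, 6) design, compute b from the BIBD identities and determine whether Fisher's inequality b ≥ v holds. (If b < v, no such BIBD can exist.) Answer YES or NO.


r = λ(v − 1)/(k − 1) = 6·156/3 = 312.
b = vr/k = 157·312/4 = 12246.
Fisher's inequality: b ≥ v ⇔ 12246 ≥ 157? YES.

YES


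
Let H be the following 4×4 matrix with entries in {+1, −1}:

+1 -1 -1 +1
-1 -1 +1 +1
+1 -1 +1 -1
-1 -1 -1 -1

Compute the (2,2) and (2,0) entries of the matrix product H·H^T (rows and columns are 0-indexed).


Row 0 of H: [1, -1, -1, 1].
Row 2 of H: [1, -1, 1, -1].
(H·H^T)[2][2] = Σ_j H[2][j]·H[2][j] = (1)² + (-1)² + (1)² + (-1)² = 1 + 1 + 1 + 1 = 4.
(H·H^T)[2][0] = Σ_j H[2][j]·H[0][j] = (1)·(1) + (-1)·(-1) + (1)·(-1) + (-1)·(1) = 1 + 1 + -1 + -1 = 0.
So rows 2 and 0 are orthogonal; the diagonal entry equals n = 4.

(2,2) entry = 4; (2,0) entry = 0.


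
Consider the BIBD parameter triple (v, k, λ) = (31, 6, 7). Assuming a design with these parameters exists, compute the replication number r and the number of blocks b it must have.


Any 2-(v, k, λ) BIBD satisfies two necessary conditions:
  (i)  Each point sits in r blocks, and counting incidences through any fixed point gives r(k − 1) = λ(v − 1), so r = λ(v − 1)/(k − 1).
  (ii) Total incidences bk = vr, so b = vr/k.
Step 1: r = λ(v − 1)/(k − 1) = 7·(31 − 1)/(6 − 1) = 7·30/5 = 210/5 = 42.
Step 2: b = vr/k = 31·42/6 = 1302/6 = 217.
Check integrality: r = 42 ∈ Z ✓, b = 217 ∈ Z ✓.
(These identities are necessary conditions: they determine r and b for any design with these parameters, but do not by themselves prove that one exists.)

r = 42, b = 217.


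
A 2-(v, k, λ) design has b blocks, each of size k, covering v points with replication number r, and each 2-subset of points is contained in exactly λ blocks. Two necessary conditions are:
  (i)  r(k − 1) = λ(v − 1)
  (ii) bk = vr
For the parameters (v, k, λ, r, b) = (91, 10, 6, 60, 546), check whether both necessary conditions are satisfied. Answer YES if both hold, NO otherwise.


Condition (i): r(k − 1) = 60·9 = 540; λ(v − 1) = 6·90 = 540. Match? YES.
Condition (ii): bk = 546·10 = 5460; vr = 91·60 = 5460. Match? YES.
Both conditions hold? YES.

YES


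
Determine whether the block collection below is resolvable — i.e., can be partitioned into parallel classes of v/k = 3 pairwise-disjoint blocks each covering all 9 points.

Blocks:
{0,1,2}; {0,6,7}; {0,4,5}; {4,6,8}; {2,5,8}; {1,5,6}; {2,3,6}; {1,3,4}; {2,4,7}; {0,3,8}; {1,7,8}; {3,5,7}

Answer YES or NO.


v = 9, block size k = 3, number of blocks = 12.
For resolvability, blocks must partition into parallel classes of size v/k = 3.
Total blocks must therefore be a multiple of 3: 12 = 3·4 + 0 ⇒ divisible ✓.
Greedy packing gives 4 candidate class(es). Each should be a full parallel class (size 3, covers all 9 points).
  Class 1 (3 blocks): {0,1,2}; {4,6,8}; {3,5,7}. Points covered: [0, 1, 2, 3, 4, 5, 6, 7, 8].
  Class 2 (3 blocks): {0,6,7}; {2,5,8}; {1,3,4}. Points covered: [0, 1, 2, 3, 4, 5, 6, 7, 8].
  Class 3 (3 blocks): {0,4,5}; {2,3,6}; {1,7,8}. Points covered: [0, 1, 2, 3, 4, 5, 6, 7, 8].
  Class 4 (3 blocks): {1,5,6}; {2,4,7}; {0,3,8}. Points covered: [0, 1, 2, 3, 4, 5, 6, 7, 8].
All classes full (size 3)? YES. All classes cover every point? YES.
Resolvable? YES.

YES


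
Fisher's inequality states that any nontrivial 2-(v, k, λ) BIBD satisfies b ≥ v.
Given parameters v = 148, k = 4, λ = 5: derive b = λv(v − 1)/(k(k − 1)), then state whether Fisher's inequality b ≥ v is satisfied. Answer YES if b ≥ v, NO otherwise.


r = λ(v − 1)/(k − 1) = 5·147/3 = 245.
b = vr/k = 148·245/4 = 9065.
Fisher's inequality: b ≥ v ⇔ 9065 ≥ 148? YES.

YES


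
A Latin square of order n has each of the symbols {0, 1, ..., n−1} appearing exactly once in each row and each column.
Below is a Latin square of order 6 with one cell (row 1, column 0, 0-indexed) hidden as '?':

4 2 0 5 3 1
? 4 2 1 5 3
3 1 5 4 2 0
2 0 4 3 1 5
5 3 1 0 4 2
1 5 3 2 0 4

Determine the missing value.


Row 1 contains symbols [1, 2, 3, 4, 5] — missing [0].
Column 0 contains symbols [1, 2, 3, 4, 5] — missing [0].
The missing symbol must appear in both missing sets; intersection = [0].
Therefore the hidden value is 0.

Missing value = 0.


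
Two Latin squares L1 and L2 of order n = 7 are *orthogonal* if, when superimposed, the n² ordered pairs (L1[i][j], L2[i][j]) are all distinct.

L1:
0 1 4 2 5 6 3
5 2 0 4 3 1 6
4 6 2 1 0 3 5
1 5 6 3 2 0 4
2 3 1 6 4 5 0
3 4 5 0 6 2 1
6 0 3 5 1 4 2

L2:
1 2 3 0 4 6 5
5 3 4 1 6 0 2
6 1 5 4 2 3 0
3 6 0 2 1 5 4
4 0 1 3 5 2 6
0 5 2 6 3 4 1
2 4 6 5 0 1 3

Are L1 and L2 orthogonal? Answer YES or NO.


Form the n² = 49 superimposed pairs (L1[i][j], L2[i][j]), row by row (rows and columns indexed from 0):
row 0: (0,1) (1,2) (4,3) (2,0) (5,4) (6,6) (3,5)
row 1: (5,5) (2,3) (0,4) (4,1) (3,6) (1,0) (6,2)
row 2: (4,6) (6,1) (2,5) (1,4) (0,2) (3,3) (5,0)
row 3: (1,3) (5,6) (6,0) (3,2) (2,1) (0,5) (4,4)
row 4: (2,4) (3,0) (1,1) (6,3) (4,5) (5,2) (0,6)
row 5: (3,0) (4,5) (5,2) (0,6) (6,3) (2,4) (1,1)
row 6: (6,2) (0,4) (3,6) (5,5) (1,0) (4,1) (2,3)
Orthogonality requires all 49 pairs distinct.
But the pair (3,0) repeats: cell (4,1) has L1 = 3, L2 = 0, and cell (5,0) has L1 = 3, L2 = 0.
A repeated pair means some other pair never occurs (only 35 distinct pairs out of 49), so the squares are not orthogonal.
Conclusion: NO.

NO


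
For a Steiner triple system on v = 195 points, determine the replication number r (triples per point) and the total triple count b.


An STS(v) is a 2-(v, 3, 1) BIBD: block size k = 3, λ = 1.
Replication: r(k − 1) = λ(v − 1) ⇒ r·2 = 195 − 1 = 194 ⇒ r = 97.
Block count: bk = vr ⇒ b·3 = 195·97 = 18915 ⇒ b = 6305.

r = 97, b = 6305.


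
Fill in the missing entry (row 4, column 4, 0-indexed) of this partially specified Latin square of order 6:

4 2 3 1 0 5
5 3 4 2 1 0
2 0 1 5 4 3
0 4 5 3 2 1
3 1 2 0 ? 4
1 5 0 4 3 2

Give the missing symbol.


Row 4 contains symbols [0, 1, 2, 3, 4] — missing [5].
Column 4 contains symbols [0, 1, 2, 3, 4] — missing [5].
The missing symbol must appear in both missing sets; intersection = [5].
Therefore the hidden value is 5.

Missing value = 5.


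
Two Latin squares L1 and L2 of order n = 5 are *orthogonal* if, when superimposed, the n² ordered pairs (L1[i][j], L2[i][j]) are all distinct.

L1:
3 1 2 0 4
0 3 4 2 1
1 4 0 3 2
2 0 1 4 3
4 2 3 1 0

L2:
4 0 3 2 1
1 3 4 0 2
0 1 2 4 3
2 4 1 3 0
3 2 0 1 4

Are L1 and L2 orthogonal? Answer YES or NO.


Form the n² = 25 superimposed pairs (L1[i][j], L2[i][j]), row by row (rows and columns indexed from 0):
row 0: (3,4) (1,0) (2,3) (0,2) (4,1)
row 1: (0,1) (3,3) (4,4) (2,0) (1,2)
row 2: (1,0) (4,1) (0,2) (3,4) (2,3)
row 3: (2,2) (0,4) (1,1) (4,3) (3,0)
row 4: (4,3) (2,2) (3,0) (1,1) (0,4)
Orthogonality requires all 25 pairs distinct.
But the pair (1,0) repeats: cell (0,1) has L1 = 1, L2 = 0, and cell (2,0) has L1 = 1, L2 = 0.
A repeated pair means some other pair never occurs (only 15 distinct pairs out of 25), so the squares are not orthogonal.
Conclusion: NO.

NO


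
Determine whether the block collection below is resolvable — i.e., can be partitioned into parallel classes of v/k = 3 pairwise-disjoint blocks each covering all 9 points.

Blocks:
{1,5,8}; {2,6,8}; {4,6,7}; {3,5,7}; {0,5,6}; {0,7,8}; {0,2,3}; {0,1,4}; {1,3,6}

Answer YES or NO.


v = 9, block size k = 3, number of blocks = 9.
For resolvability, blocks must partition into parallel classes of size v/k = 3.
Total blocks must therefore be a multiple of 3: 9 = 3·3 + 0 ⇒ divisible ✓.
Consider block {0,5,6}. It intersects every other block in the collection, so no parallel class of size 3 can contain it.
Since every block must belong to some parallel class in a resolution, the collection cannot be partitioned into parallel classes.
Resolvable? NO.

NO


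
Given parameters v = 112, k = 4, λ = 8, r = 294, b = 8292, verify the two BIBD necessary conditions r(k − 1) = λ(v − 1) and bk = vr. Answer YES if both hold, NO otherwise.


Condition (i): r(k − 1) = 294·3 = 882; λ(v − 1) = 8·111 = 888. Match? NO.
Condition (ii): bk = 8292·4 = 33168; vr = 112·294 = 32928. Match? NO.
Both conditions hold? NO.

NO


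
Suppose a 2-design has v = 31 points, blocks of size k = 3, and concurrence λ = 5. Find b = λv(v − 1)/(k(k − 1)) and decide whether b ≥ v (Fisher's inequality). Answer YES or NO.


r = λ(v − 1)/(k − 1) = 5·30/2 = 75.
b = vr/k = 31·75/3 = 775.
Fisher's inequality: b ≥ v ⇔ 775 ≥ 31? YES.

YES


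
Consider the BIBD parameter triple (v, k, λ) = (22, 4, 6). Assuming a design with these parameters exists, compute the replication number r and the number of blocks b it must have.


Any 2-(v, k, λ) BIBD satisfies two necessary conditions:
  (i)  Each point sits in r blocks, and counting incidences through any fixed point gives r(k − 1) = λ(v − 1), so r = λ(v − 1)/(k − 1).
  (ii) Total incidences bk = vr, so b = vr/k.
Step 1: r = λ(v − 1)/(k − 1) = 6·(22 − 1)/(4 − 1) = 6·21/3 = 126/3 = 42.
Step 2: b = vr/k = 22·42/4 = 924/4 = 231.
Check integrality: r = 42 ∈ Z ✓, b = 231 ∈ Z ✓.
(These identities are necessary conditions: they determine r and b for any design with these parameters, but do not by themselves prove that one exists.)

r = 42, b = 231.


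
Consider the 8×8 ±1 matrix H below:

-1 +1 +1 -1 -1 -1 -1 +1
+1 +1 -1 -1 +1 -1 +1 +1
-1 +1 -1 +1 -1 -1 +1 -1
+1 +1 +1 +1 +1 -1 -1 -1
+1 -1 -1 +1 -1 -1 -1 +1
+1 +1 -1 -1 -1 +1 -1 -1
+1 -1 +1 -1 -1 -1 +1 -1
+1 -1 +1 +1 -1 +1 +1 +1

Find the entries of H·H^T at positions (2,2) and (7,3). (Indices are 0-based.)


Row 2 of H: [-1, 1, -1, 1, -1, -1, 1, -1].
Row 3 of H: [1, 1, 1, 1, 1, -1, -1, -1].
Row 7 of H: [1, -1, 1, 1, -1, 1, 1, 1].
(H·H^T)[2][2] = Σ_j H[2][j]·H[2][j] = (-1)² + (1)² + (-1)² + (1)² + (-1)² + (-1)² + (1)² + (-1)² = 1 + 1 + 1 + 1 + 1 + 1 + 1 + 1 = 8.
(H·H^T)[7][3] = Σ_j H[7][j]·H[3][j] = (1)·(1) + (-1)·(1) + (1)·(1) + (1)·(1) + (-1)·(1) + (1)·(-1) + (1)·(-1) + (1)·(-1) = 1 + -1 + 1 + 1 + -1 + -1 + -1 + -1 = -2.
Rows 7 and 3 are not orthogonal (dot product = -2 ≠ 0), so H is not a Hadamard matrix.

(2,2) entry = 8; (7,3) entry = -2.


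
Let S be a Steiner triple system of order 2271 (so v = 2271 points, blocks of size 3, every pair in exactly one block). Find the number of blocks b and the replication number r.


An STS(v) is a 2-(v, 3, 1) BIBD: block size k = 3, λ = 1.
Replication: r(k − 1) = λ(v − 1) ⇒ r·2 = 2271 − 1 = 2270 ⇒ r = 1135.
Block count: bk = vr ⇒ b·3 = 2271·1135 = 2577585 ⇒ b = 859195.
(Check via b = v(v − 1)/6 = 2271·2270/6 = 5155170/6 = 859195.)

r = 1135, b = 859195.


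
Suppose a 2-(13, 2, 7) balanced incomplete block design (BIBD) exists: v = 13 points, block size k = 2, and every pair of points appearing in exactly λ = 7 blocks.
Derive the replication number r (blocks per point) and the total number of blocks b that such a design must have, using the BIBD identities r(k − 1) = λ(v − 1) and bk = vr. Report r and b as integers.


Any 2-(v, k, λ) BIBD satisfies two necessary conditions:
  (i)  Each point sits in r blocks, and counting incidences through any fixed point gives r(k − 1) = λ(v − 1), so r = λ(v − 1)/(k − 1).
  (ii) Total incidences bk = vr, so b = vr/k.
Step 1: r = λ(v − 1)/(k − 1) = 7·(13 − 1)/(2 − 1) = 7·12/1 = 84/1 = 84.
Step 2: b = vr/k = 13·84/2 = 1092/2 = 546.
Check integrality: r = 84 ∈ Z ✓, b = 546 ∈ Z ✓.
(These identities are necessary conditions: they determine r and b for any design with these parameters, but do not by themselves prove that one exists.)

r = 84, b = 546.
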